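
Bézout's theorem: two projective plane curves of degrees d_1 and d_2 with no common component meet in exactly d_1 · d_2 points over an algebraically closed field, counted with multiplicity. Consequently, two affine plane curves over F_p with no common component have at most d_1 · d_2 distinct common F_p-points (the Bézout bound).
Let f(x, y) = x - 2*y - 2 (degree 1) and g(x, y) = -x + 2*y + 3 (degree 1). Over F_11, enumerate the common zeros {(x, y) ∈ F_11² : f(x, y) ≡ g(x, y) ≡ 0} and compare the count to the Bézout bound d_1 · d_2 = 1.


Common zeros: ∅; count = 0; Bézout bound = 1.

deg(f) = 1, deg(g) = 1, so Bézout bound = 1.
Scan x ∈ F_11. For each x, list the y ∈ F_11 with f(x, y) ≡ 0 and those with g(x, y) ≡ 0 (mod 11); the common zeros in that column are the intersection.
  x = 0: f ≡ 0 at y ∈ {10}; g ≡ 0 at y ∈ {4}; common: ∅.
  x = 1: f ≡ 0 at y ∈ {5}; g ≡ 0 at y ∈ {10}; common: ∅.
  x = 2: f ≡ 0 at y ∈ {0}; g ≡ 0 at y ∈ {5}; common: ∅.
  x = 3: f ≡ 0 at y ∈ {6}; g ≡ 0 at y ∈ {0}; common: ∅.
  x = 4: f ≡ 0 at y ∈ {1}; g ≡ 0 at y ∈ {6}; common: ∅.
  x = 5: f ≡ 0 at y ∈ {7}; g ≡ 0 at y ∈ {1}; common: ∅.
  x = 6: f ≡ 0 at y ∈ {2}; g ≡ 0 at y ∈ {7}; common: ∅.
  x = 7: f ≡ 0 at y ∈ {8}; g ≡ 0 at y ∈ {2}; common: ∅.
  x = 8: f ≡ 0 at y ∈ {3}; g ≡ 0 at y ∈ {8}; common: ∅.
  x = 9: f ≡ 0 at y ∈ {9}; g ≡ 0 at y ∈ {3}; common: ∅.
  x = 10: f ≡ 0 at y ∈ {4}; g ≡ 0 at y ∈ {9}; common: ∅.
Collecting: common zeros = ∅, so the count is 0.
Comparison with the Bézout bound: 0 ≤ 1 = deg(f)·deg(g), as expected for curves with no common component (the affine F_11-count falls short of the bound because intersections may lie at infinity, over extension fields, or carry multiplicity).


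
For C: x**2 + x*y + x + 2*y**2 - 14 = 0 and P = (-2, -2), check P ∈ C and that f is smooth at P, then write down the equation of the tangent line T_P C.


Tangent line at P: -5*x - 10*y - 30 = 0.

Step 1: f(-2, -2) = 0, so P lies on C.
Step 2: partial derivatives
  f_x(x, y) = 2*x + y + 1, f_y(x, y) = x + 4*y.
  f_x(P) = -5, f_y(P) = -10 (gradient nonzero, so P is smooth).
Step 3: tangent line at P: -5·(x − -2) + -10·(y − -2) = 0.
Expanding: -5*x - 10*y - 30 = 0.


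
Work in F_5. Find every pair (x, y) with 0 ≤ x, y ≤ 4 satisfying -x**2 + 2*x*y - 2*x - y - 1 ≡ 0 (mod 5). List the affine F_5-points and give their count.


Affine F_5-points: {(0, 4), (1, 4), (2, 3), (4, 0)}; count = 4.

For each of the 25 pairs (x, y) ∈ F_5², evaluate f(x, y) mod 5. Record the zeros.
  x = 0: [0↦4, 1↦3, 2↦2, 3↦1, 4↦0]  zeros at y ∈ {4}
  x = 1: [0↦1, 1↦2, 2↦3, 3↦4, 4↦0]  zeros at y ∈ {4}
  x = 2: [0↦1, 1↦4, 2↦2, 3↦0, 4↦3]  zeros at y ∈ {3}
  x = 3: [0↦4, 1↦4, 2↦4, 3↦4, 4↦4]  zeros at y ∈ ∅
  x = 4: [0↦0, 1↦2, 2↦4, 3↦1, 4↦3]  zeros at y ∈ {0}
Collecting zeros: affine points = {(0, 4), (1, 4), (2, 3), (4, 0)}.
Total count |C(F_5)_aff| = 4.


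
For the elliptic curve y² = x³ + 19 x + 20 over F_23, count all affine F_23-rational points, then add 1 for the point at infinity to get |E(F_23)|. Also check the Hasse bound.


Affine points = {(3, 9), (3, 14), (7, 6), (7, 17), (9, 0), (13, 7), (13, 16), (15, 0), (16, 2), (16, 21), (17, 9), (17, 14), (19, 8), (19, 15), (22, 0)}; affine count = 15; |E(F_23)| = 16.

Discriminant check: Δ ∝ 4a³ + 27b² = 4·19³ + 27·20² = 4·6859 + 27·400 ≡ 10 (mod 23). Nonzero ⇒ E is nonsingular.
For each x ∈ F_23, compute rhs = x³ + 19·x + 20 mod 23, then count y ∈ F_23 with y² ≡ rhs.
  x = 0: rhs = 20, matching y values: none (0 points).
  x = 1: rhs = 17, matching y values: none (0 points).
  x = 2: rhs = 20, matching y values: none (0 points).
  x = 3: rhs = 12, matching y values: 9, 14 (2 points).
  x = 4: rhs = 22, matching y values: none (0 points).
  x = 5: rhs = 10, matching y values: none (0 points).
  x = 6: rhs = 5, matching y values: none (0 points).
  x = 7: rhs = 13, matching y values: 6, 17 (2 points).
  x = 8: rhs = 17, matching y values: none (0 points).
  x = 9: rhs = 0, matching y values: 0 (1 points).
  x = 10: rhs = 14, matching y values: none (0 points).
  x = 11: rhs = 19, matching y values: none (0 points).
  x = 12: rhs = 21, matching y values: none (0 points).
  x = 13: rhs = 3, matching y values: 7, 16 (2 points).
  x = 14: rhs = 17, matching y values: none (0 points).
  x = 15: rhs = 0, matching y values: 0 (1 points).
  x = 16: rhs = 4, matching y values: 2, 21 (2 points).
  x = 17: rhs = 12, matching y values: 9, 14 (2 points).
  x = 18: rhs = 7, matching y values: none (0 points).
  x = 19: rhs = 18, matching y values: 8, 15 (2 points).
  x = 20: rhs = 5, matching y values: none (0 points).
  x = 21: rhs = 20, matching y values: none (0 points).
  x = 22: rhs = 0, matching y values: 0 (1 points).
Total affine count: 15.
Full point count |E(F_23)| = 15 + 1 = 16.
Hasse bound: |16 − (23+1)| = |-8| = 8 ≤ 2√23 ≈ 9.5917 ✓.


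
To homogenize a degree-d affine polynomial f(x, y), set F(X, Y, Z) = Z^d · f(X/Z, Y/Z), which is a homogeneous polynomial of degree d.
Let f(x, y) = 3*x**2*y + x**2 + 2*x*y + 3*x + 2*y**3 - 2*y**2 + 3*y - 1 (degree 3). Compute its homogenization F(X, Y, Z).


F(X, Y, Z) = 3*X**2*Y + X**2*Z + 2*X*Y*Z + 3*X*Z**2 + 2*Y**3 - 2*Y**2*Z + 3*Y*Z**2 - Z**3

deg(f) = 3.
Substitute x = X/Z, y = Y/Z into f, then multiply by Z^3.
  monomial 3·x^2·y^1 ↦ 3·X^2·Y^1·Z^0.
  monomial 1·x^2·y^0 ↦ 1·X^2·Y^0·Z^1.
  monomial 2·x^1·y^1 ↦ 2·X^1·Y^1·Z^1.
  monomial 3·x^1·y^0 ↦ 3·X^1·Y^0·Z^2.
  monomial 2·x^0·y^3 ↦ 2·X^0·Y^3·Z^0.
  monomial -2·x^0·y^2 ↦ -2·X^0·Y^2·Z^1.
  monomial 3·x^0·y^1 ↦ 3·X^0·Y^1·Z^2.
  monomial -1·x^0·y^0 ↦ -1·X^0·Y^0·Z^3.
Collecting: F(X, Y, Z) = 3*X**2*Y + X**2*Z + 2*X*Y*Z + 3*X*Z**2 + 2*Y**3 - 2*Y**2*Z + 3*Y*Z**2 - Z**3.


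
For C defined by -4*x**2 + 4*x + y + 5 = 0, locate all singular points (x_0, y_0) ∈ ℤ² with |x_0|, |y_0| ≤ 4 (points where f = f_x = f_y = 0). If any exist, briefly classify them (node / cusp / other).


No singular points in the scanned grid; C is smooth there.

Compute partial derivatives:
  f_x = 4 - 8*x.
  f_y = 1.
f_y = 1 is a nonzero constant, so f_y never vanishes: no point (x, y) can satisfy f = f_x = f_y = 0. In particular no (x, y) ∈ {−4, ..., 4}² is singular; the curve is smooth.


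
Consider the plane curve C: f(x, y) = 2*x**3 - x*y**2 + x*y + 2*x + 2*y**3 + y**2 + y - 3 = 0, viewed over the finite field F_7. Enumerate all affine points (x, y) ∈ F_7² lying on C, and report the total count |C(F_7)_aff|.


Affine F_7-points: {(0, 3), (1, 2), (2, 1), (2, 2), (3, 3), (3, 6), (4, 0), (4, 2), (4, 3), (5, 6), (6, 0), (6, 6)}; count = 12.

For each of the 49 pairs (x, y) ∈ F_7², evaluate f(x, y) mod 7. Record the zeros.
  x = 0: [0↦4, 1↦1, 2↦5, 3↦0, 4↦5, 5↦4, 6↦2]  zeros at y ∈ {3}
  x = 1: [0↦1, 1↦5, 2↦0, 3↦5, 4↦4, 5↦2, 6↦4]  zeros at y ∈ {2}
  x = 2: [0↦3, 1↦0, 2↦0, 3↦1, 4↦1, 5↦5, 6↦4]  zeros at y ∈ {1, 2}
  x = 3: [0↦1, 1↦5, 2↦3, 3↦0, 4↦1, 5↦4, 6↦0]  zeros at y ∈ {3, 6}
  x = 4: [0↦0, 1↦4, 2↦0, 3↦0, 4↦2, 5↦4, 6↦4]  zeros at y ∈ {0, 2, 3}
  x = 5: [0↦5, 1↦2, 2↦3, 3↦6, 4↦2, 5↦3, 6↦0]  zeros at y ∈ {6}
  x = 6: [0↦0, 1↦4, 2↦3, 3↦2, 4↦6, 5↦6, 6↦0]  zeros at y ∈ {0, 6}
Collecting zeros: affine points = {(0, 3), (1, 2), (2, 1), (2, 2), (3, 3), (3, 6), (4, 0), (4, 2), (4, 3), (5, 6), (6, 0), (6, 6)}.
Total count |C(F_7)_aff| = 12.


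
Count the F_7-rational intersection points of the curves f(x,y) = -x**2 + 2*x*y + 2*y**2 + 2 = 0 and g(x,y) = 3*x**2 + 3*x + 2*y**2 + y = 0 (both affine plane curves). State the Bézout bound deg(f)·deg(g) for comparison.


Common zeros: {(2, 2), (5, 4)}; count = 2; Bézout bound = 4.

deg(f) = 2, deg(g) = 2, so Bézout bound = 4.
Scan x ∈ F_7. For each x, list the y ∈ F_7 with f(x, y) ≡ 0 and those with g(x, y) ≡ 0 (mod 7); the common zeros in that column are the intersection.
  x = 0: f ≡ 0 at y ∈ ∅; g ≡ 0 at y ∈ {0, 3}; common: ∅.
  x = 1: f ≡ 0 at y ∈ ∅; g ≡ 0 at y ∈ {4, 6}; common: ∅.
  x = 2: f ≡ 0 at y ∈ {2, 3}; g ≡ 0 at y ∈ {1, 2}; common: {2}.
  x = 3: f ≡ 0 at y ∈ {0, 4}; g ≡ 0 at y ∈ {5}; common: ∅.
  x = 4: f ≡ 0 at y ∈ {0, 3}; g ≡ 0 at y ∈ {1, 2}; common: ∅.
  x = 5: f ≡ 0 at y ∈ {4, 5}; g ≡ 0 at y ∈ {4, 6}; common: {4}.
  x = 6: f ≡ 0 at y ∈ ∅; g ≡ 0 at y ∈ {0, 3}; common: ∅.
Collecting: common zeros = {(2, 2), (5, 4)}, so the count is 2.
Comparison with the Bézout bound: 2 ≤ 4 = deg(f)·deg(g), as expected for curves with no common component (the affine F_7-count falls short of the bound because intersections may lie at infinity, over extension fields, or carry multiplicity).


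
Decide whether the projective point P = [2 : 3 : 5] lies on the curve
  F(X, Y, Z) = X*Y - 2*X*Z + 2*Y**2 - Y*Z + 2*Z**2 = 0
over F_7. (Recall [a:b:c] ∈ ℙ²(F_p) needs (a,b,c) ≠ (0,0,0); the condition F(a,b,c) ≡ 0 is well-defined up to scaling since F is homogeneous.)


F(2,3,5) ≡ 4 (mod 7); P is NOT on the curve.

Evaluate F(2, 3, 5) term-by-term (mod 7).
  X*Y ↦ 1·2·3·1 = 6
  -2*X*Z ↦ -2·2·1·5 = -20
  2*Y**2 ↦ 2·1·9·1 = 18
  -Y*Z ↦ -1·1·3·5 = -15
  2*Z**2 ↦ 2·1·1·25 = 50
Sum: F(2, 3, 5) = (6) + (-20) + (18) + (-15) + (50) = 39.
Reducing mod 7: 39 ≡ 4 (mod 7).
Since F(a, b, c) ≡ 4 ≠ 0 (mod 7), P does NOT lie on the curve.


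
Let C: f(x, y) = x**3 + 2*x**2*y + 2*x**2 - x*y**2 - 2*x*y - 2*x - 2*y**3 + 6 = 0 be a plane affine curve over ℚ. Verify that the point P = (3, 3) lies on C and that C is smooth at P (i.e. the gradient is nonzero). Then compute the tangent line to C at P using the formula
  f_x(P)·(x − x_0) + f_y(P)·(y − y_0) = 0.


Tangent line at P: 58*x - 60*y + 6 = 0.

Step 1: f(3, 3) = 0, so P lies on C.
Step 2: partial derivatives
  f_x(x, y) = 3*x**2 + 4*x*y + 4*x - y**2 - 2*y - 2, f_y(x, y) = 2*x**2 - 2*x*y - 2*x - 6*y**2.
  f_x(P) = 58, f_y(P) = -60 (gradient nonzero, so P is smooth).
Step 3: tangent line at P: 58·(x − 3) + -60·(y − 3) = 0.
Expanding: 58*x - 60*y + 6 = 0.


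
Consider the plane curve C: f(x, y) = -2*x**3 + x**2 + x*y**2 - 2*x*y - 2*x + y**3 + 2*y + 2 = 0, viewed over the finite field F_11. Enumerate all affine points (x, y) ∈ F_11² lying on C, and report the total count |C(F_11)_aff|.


Affine F_11-points: {(1, 2), (2, 10), (4, 5), (5, 4), (6, 4), (7, 0), (7, 6), (7, 9), (8, 1), (10, 1)}; count = 10.

For each of the 121 pairs (x, y) ∈ F_11², evaluate f(x, y) mod 11. Record the zeros.
  x = 0: [0↦2, 1↦5, 2↦3, 3↦2, 4↦8, 5↦5, 6↦10, 7↦7, 8↦2, 9↦1, 10↦10]  zeros at y ∈ ∅
  x = 1: [0↦10, 1↦1, 2↦0, 3↦2, 4↦2, 5↦6, 6↦9, 7↦6, 8↦3, 9↦6, 10↦10]  zeros at y ∈ {2}
  x = 2: [0↦8, 1↦9, 2↦9, 3↦3, 4↦8, 5↦8, 6↦9, 7↦6, 8↦5, 9↦1, 10↦0]  zeros at y ∈ {10}
  x = 3: [0↦6, 1↦6, 2↦7, 3↦4, 4↦3, 5↦10, 6↦9, 7↦6, 8↦7, 9↦7, 10↦1]  zeros at y ∈ ∅
  x = 4: [0↦3, 1↦2, 2↦4, 3↦4, 4↦8, 5↦0, 6↦8, 7↦5, 8↦8, 9↦1, 10↦1]  zeros at y ∈ {5}
  x = 5: [0↦9, 1↦7, 2↦10, 3↦2, 4↦0, 5↦10, 6↦5, 7↦2, 8↦7, 9↦4, 10↦10]  zeros at y ∈ {4}
  x = 6: [0↦1, 1↦9, 2↦2, 3↦8, 4↦0, 5↦6, 6↦10, 7↦7, 8↦3, 9↦4, 10↦5]  zeros at y ∈ {4}
  x = 7: [0↦0, 1↦7, 2↦1, 3↦10, 4↦7, 5↦9, 6↦0, 7↦8, 8↦6, 9↦0, 10↦7]  zeros at y ∈ {0, 6, 9}
  x = 8: [0↦5, 1↦0, 2↦6, 3↦7, 4↦9, 5↦7, 6↦7, 7↦4, 8↦4, 9↦2, 10↦4]  zeros at y ∈ {1}
  x = 9: [0↦4, 1↦9, 2↦5, 3↦9, 4↦5, 5↦10, 6↦8, 7↦5, 8↦7, 9↦9, 10↦6]  zeros at y ∈ ∅
  x = 10: [0↦7, 1↦0, 2↦8, 3↦4, 4↦5, 5↦6, 6↦2, 7↦10, 8↦3, 9↦9, 10↦1]  zeros at y ∈ {1}
Collecting zeros: affine points = {(1, 2), (2, 10), (4, 5), (5, 4), (6, 4), (7, 0), (7, 6), (7, 9), (8, 1), (10, 1)}.
Total count |C(F_11)_aff| = 10.


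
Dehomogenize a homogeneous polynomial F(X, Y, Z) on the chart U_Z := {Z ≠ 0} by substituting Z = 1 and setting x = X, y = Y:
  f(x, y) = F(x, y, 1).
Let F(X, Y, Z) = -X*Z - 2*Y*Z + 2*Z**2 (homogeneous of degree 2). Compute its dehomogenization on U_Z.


f(x, y) = -x - 2*y + 2

On U_Z we set Z = 1. Each monomial c·X^i·Y^j·Z^k in F becomes c·x^i·y^j·1^k = c·x^i·y^j.
Substituting Z = 1: F(X, Y, 1) = -x - 2*y + 2.
Note: deg(f) ≤ deg(F) = 2; strict inequality happens when F is divisible by Z (lost terms).


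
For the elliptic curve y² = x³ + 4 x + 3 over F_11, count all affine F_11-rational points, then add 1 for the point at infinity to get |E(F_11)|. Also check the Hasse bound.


Affine points = {(0, 5), (0, 6), (3, 3), (3, 8), (5, 4), (5, 7), (6, 1), (6, 10), (7, 0), (9, 3), (9, 8), (10, 3), (10, 8)}; affine count = 13; |E(F_11)| = 14.

Discriminant check: Δ ∝ 4a³ + 27b² = 4·4³ + 27·3² = 4·64 + 27·9 ≡ 4 (mod 11). Nonzero ⇒ E is nonsingular.
For each x ∈ F_11, compute rhs = x³ + 4·x + 3 mod 11, then count y ∈ F_11 with y² ≡ rhs.
  x = 0: rhs = 3, matching y values: 5, 6 (2 points).
  x = 1: rhs = 8, matching y values: none (0 points).
  x = 2: rhs = 8, matching y values: none (0 points).
  x = 3: rhs = 9, matching y values: 3, 8 (2 points).
  x = 4: rhs = 6, matching y values: none (0 points).
  x = 5: rhs = 5, matching y values: 4, 7 (2 points).
  x = 6: rhs = 1, matching y values: 1, 10 (2 points).
  x = 7: rhs = 0, matching y values: 0 (1 points).
  x = 8: rhs = 8, matching y values: none (0 points).
  x = 9: rhs = 9, matching y values: 3, 8 (2 points).
  x = 10: rhs = 9, matching y values: 3, 8 (2 points).
Total affine count: 13.
Full point count |E(F_11)| = 13 + 1 = 14.
Hasse bound: |14 − (11+1)| = |2| = 2 ≤ 2√11 ≈ 6.6332 ✓.


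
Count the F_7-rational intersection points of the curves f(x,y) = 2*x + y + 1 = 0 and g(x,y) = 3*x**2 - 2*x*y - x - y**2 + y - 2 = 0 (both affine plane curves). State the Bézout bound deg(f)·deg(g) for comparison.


Common zeros: ∅; count = 0; Bézout bound = 2.

deg(f) = 1, deg(g) = 2, so Bézout bound = 2.
Scan x ∈ F_7. For each x, list the y ∈ F_7 with f(x, y) ≡ 0 and those with g(x, y) ≡ 0 (mod 7); the common zeros in that column are the intersection.
  x = 0: f ≡ 0 at y ∈ {6}; g ≡ 0 at y ∈ {4}; common: ∅.
  x = 1: f ≡ 0 at y ∈ {4}; g ≡ 0 at y ∈ {0, 6}; common: ∅.
  x = 2: f ≡ 0 at y ∈ {2}; g ≡ 0 at y ∈ ∅; common: ∅.
  x = 3: f ≡ 0 at y ∈ {0}; g ≡ 0 at y ∈ {4, 5}; common: ∅.
  x = 4: f ≡ 0 at y ∈ {5}; g ≡ 0 at y ∈ {0}; common: ∅.
  x = 5: f ≡ 0 at y ∈ {3}; g ≡ 0 at y ∈ ∅; common: ∅.
  x = 6: f ≡ 0 at y ∈ {1}; g ≡ 0 at y ∈ ∅; common: ∅.
Collecting: common zeros = ∅, so the count is 0.
Comparison with the Bézout bound: 0 ≤ 2 = deg(f)·deg(g), as expected for curves with no common component (the affine F_7-count falls short of the bound because intersections may lie at infinity, over extension fields, or carry multiplicity).


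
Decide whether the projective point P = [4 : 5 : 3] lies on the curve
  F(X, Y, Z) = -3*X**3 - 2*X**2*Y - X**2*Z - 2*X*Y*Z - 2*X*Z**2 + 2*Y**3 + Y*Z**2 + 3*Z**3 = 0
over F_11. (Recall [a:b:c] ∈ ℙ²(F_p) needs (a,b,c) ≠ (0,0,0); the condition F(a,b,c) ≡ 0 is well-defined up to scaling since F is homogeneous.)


F(4,5,3) ≡ 4 (mod 11); P is NOT on the curve.

Evaluate F(4, 5, 3) term-by-term (mod 11).
  -3*X**3 ↦ -3·64·1·1 = -192
  -2*X**2*Y ↦ -2·16·5·1 = -160
  -X**2*Z ↦ -1·16·1·3 = -48
  -2*X*Y*Z ↦ -2·4·5·3 = -120
  -2*X*Z**2 ↦ -2·4·1·9 = -72
  2*Y**3 ↦ 2·1·125·1 = 250
  Y*Z**2 ↦ 1·1·5·9 = 45
  3*Z**3 ↦ 3·1·1·27 = 81
Sum: F(4, 5, 3) = (-192) + (-160) + (-48) + (-120) + (-72) + (250) + (45) + (81) = -216.
Reducing mod 11: -216 ≡ 4 (mod 11).
Since F(a, b, c) ≡ 4 ≠ 0 (mod 11), P does NOT lie on the curve.


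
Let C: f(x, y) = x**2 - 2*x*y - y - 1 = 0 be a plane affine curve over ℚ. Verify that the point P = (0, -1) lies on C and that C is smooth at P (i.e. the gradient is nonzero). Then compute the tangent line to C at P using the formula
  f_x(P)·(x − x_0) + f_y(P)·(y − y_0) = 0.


Tangent line at P: 2*x - y - 1 = 0.

Step 1: f(0, -1) = 0, so P lies on C.
Step 2: partial derivatives
  f_x(x, y) = 2*x - 2*y, f_y(x, y) = -2*x - 1.
  f_x(P) = 2, f_y(P) = -1 (gradient nonzero, so P is smooth).
Step 3: tangent line at P: 2·(x − 0) + -1·(y − -1) = 0.
Expanding: 2*x - y - 1 = 0.


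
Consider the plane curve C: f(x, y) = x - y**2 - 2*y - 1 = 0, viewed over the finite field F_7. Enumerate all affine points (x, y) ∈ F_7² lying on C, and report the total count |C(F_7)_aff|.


Affine F_7-points: {(0, 6), (1, 0), (1, 5), (2, 2), (2, 3), (4, 1), (4, 4)}; count = 7.

For each of the 49 pairs (x, y) ∈ F_7², evaluate f(x, y) mod 7. Record the zeros.
  x = 0: [0↦6, 1↦3, 2↦5, 3↦5, 4↦3, 5↦6, 6↦0]  zeros at y ∈ {6}
  x = 1: [0↦0, 1↦4, 2↦6, 3↦6, 4↦4, 5↦0, 6↦1]  zeros at y ∈ {0, 5}
  x = 2: [0↦1, 1↦5, 2↦0, 3↦0, 4↦5, 5↦1, 6↦2]  zeros at y ∈ {2, 3}
  x = 3: [0↦2, 1↦6, 2↦1, 3↦1, 4↦6, 5↦2, 6↦3]  zeros at y ∈ ∅
  x = 4: [0↦3, 1↦0, 2↦2, 3↦2, 4↦0, 5↦3, 6↦4]  zeros at y ∈ {1, 4}
  x = 5: [0↦4, 1↦1, 2↦3, 3↦3, 4↦1, 5↦4, 6↦5]  zeros at y ∈ ∅
  x = 6: [0↦5, 1↦2, 2↦4, 3↦4, 4↦2, 5↦5, 6↦6]  zeros at y ∈ ∅
Collecting zeros: affine points = {(0, 6), (1, 0), (1, 5), (2, 2), (2, 3), (4, 1), (4, 4)}.
Total count |C(F_7)_aff| = 7.


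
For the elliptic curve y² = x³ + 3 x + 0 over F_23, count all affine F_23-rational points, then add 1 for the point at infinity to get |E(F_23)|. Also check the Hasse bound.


Affine points = {(0, 0), (1, 2), (1, 21), (3, 6), (3, 17), (5, 5), (5, 18), (6, 2), (6, 21), (10, 8), (10, 15), (12, 4), (12, 19), (14, 7), (14, 16), (15, 4), (15, 19), (16, 2), (16, 21), (19, 4), (19, 19), (21, 3), (21, 20)}; affine count = 23; |E(F_23)| = 24.

Discriminant check: Δ ∝ 4a³ + 27b² = 4·3³ + 27·0² = 4·27 + 27·0 ≡ 16 (mod 23). Nonzero ⇒ E is nonsingular.
For each x ∈ F_23, compute rhs = x³ + 3·x + 0 mod 23, then count y ∈ F_23 with y² ≡ rhs.
  x = 0: rhs = 0, matching y values: 0 (1 points).
  x = 1: rhs = 4, matching y values: 2, 21 (2 points).
  x = 2: rhs = 14, matching y values: none (0 points).
  x = 3: rhs = 13, matching y values: 6, 17 (2 points).
  x = 4: rhs = 7, matching y values: none (0 points).
  x = 5: rhs = 2, matching y values: 5, 18 (2 points).
  x = 6: rhs = 4, matching y values: 2, 21 (2 points).
  x = 7: rhs = 19, matching y values: none (0 points).
  x = 8: rhs = 7, matching y values: none (0 points).
  x = 9: rhs = 20, matching y values: none (0 points).
  x = 10: rhs = 18, matching y values: 8, 15 (2 points).
  x = 11: rhs = 7, matching y values: none (0 points).
  x = 12: rhs = 16, matching y values: 4, 19 (2 points).
  x = 13: rhs = 5, matching y values: none (0 points).
  x = 14: rhs = 3, matching y values: 7, 16 (2 points).
  x = 15: rhs = 16, matching y values: 4, 19 (2 points).
  x = 16: rhs = 4, matching y values: 2, 21 (2 points).
  x = 17: rhs = 19, matching y values: none (0 points).
  x = 18: rhs = 21, matching y values: none (0 points).
  x = 19: rhs = 16, matching y values: 4, 19 (2 points).
  x = 20: rhs = 10, matching y values: none (0 points).
  x = 21: rhs = 9, matching y values: 3, 20 (2 points).
  x = 22: rhs = 19, matching y values: none (0 points).
Total affine count: 23.
Full point count |E(F_23)| = 23 + 1 = 24.
Hasse bound: |24 − (23+1)| = |0| = 0 ≤ 2√23 ≈ 9.5917 ✓.


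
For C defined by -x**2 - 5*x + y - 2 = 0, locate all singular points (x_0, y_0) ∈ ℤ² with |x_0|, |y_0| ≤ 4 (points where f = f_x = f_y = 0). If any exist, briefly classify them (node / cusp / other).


No singular points in the scanned grid; C is smooth there.

Compute partial derivatives:
  f_x = -2*x - 5.
  f_y = 1.
f_y = 1 is a nonzero constant, so f_y never vanishes: no point (x, y) can satisfy f = f_x = f_y = 0. In particular no (x, y) ∈ {−4, ..., 4}² is singular; the curve is smooth.


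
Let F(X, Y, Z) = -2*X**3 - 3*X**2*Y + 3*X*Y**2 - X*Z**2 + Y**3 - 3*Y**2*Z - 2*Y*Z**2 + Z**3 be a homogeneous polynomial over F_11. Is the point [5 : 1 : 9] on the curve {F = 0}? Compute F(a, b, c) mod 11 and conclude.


F(5,1,9) ≡ 2 (mod 11); P is NOT on the curve.

Evaluate F(5, 1, 9) term-by-term (mod 11).
  -2*X**3 ↦ -2·125·1·1 = -250
  -3*X**2*Y ↦ -3·25·1·1 = -75
  3*X*Y**2 ↦ 3·5·1·1 = 15
  -X*Z**2 ↦ -1·5·1·81 = -405
  Y**3 ↦ 1·1·1·1 = 1
  -3*Y**2*Z ↦ -3·1·1·9 = -27
  -2*Y*Z**2 ↦ -2·1·1·81 = -162
  Z**3 ↦ 1·1·1·729 = 729
Sum: F(5, 1, 9) = (-250) + (-75) + (15) + (-405) + (1) + (-27) + (-162) + (729) = -174.
Reducing mod 11: -174 ≡ 2 (mod 11).
Since F(a, b, c) ≡ 2 ≠ 0 (mod 11), P does NOT lie on the curve.


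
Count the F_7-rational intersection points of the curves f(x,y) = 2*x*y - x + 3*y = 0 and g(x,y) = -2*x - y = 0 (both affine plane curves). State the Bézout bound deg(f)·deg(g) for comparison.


Common zeros: {(0, 0)}; count = 1; Bézout bound = 2.

deg(f) = 2, deg(g) = 1, so Bézout bound = 2.
Scan x ∈ F_7. For each x, list the y ∈ F_7 with f(x, y) ≡ 0 and those with g(x, y) ≡ 0 (mod 7); the common zeros in that column are the intersection.
  x = 0: f ≡ 0 at y ∈ {0}; g ≡ 0 at y ∈ {0}; common: {0}.
  x = 1: f ≡ 0 at y ∈ {3}; g ≡ 0 at y ∈ {5}; common: ∅.
  x = 2: f ≡ 0 at y ∈ ∅; g ≡ 0 at y ∈ {3}; common: ∅.
  x = 3: f ≡ 0 at y ∈ {5}; g ≡ 0 at y ∈ {1}; common: ∅.
  x = 4: f ≡ 0 at y ∈ {1}; g ≡ 0 at y ∈ {6}; common: ∅.
  x = 5: f ≡ 0 at y ∈ {2}; g ≡ 0 at y ∈ {4}; common: ∅.
  x = 6: f ≡ 0 at y ∈ {6}; g ≡ 0 at y ∈ {2}; common: ∅.
Collecting: common zeros = {(0, 0)}, so the count is 1.
Comparison with the Bézout bound: 1 ≤ 2 = deg(f)·deg(g), as expected for curves with no common component (the affine F_7-count falls short of the bound because intersections may lie at infinity, over extension fields, or carry multiplicity).


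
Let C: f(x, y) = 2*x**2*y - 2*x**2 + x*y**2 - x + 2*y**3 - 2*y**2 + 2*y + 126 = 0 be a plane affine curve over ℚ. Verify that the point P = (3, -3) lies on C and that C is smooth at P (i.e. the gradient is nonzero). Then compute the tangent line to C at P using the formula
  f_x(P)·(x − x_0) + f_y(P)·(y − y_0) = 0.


Tangent line at P: -40*x + 68*y + 324 = 0.

Step 1: f(3, -3) = 0, so P lies on C.
Step 2: partial derivatives
  f_x(x, y) = 4*x*y - 4*x + y**2 - 1, f_y(x, y) = 2*x**2 + 2*x*y + 6*y**2 - 4*y + 2.
  f_x(P) = -40, f_y(P) = 68 (gradient nonzero, so P is smooth).
Step 3: tangent line at P: -40·(x − 3) + 68·(y − -3) = 0.
Expanding: -40*x + 68*y + 324 = 0.


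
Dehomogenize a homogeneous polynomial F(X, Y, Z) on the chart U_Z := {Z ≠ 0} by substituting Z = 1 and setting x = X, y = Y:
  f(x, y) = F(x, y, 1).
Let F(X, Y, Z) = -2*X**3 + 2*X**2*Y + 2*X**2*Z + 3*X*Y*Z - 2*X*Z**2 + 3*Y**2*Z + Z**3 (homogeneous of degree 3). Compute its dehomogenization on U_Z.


f(x, y) = -2*x**3 + 2*x**2*y + 2*x**2 + 3*x*y - 2*x + 3*y**2 + 1

On U_Z we set Z = 1. Each monomial c·X^i·Y^j·Z^k in F becomes c·x^i·y^j·1^k = c·x^i·y^j.
Substituting Z = 1: F(X, Y, 1) = -2*x**3 + 2*x**2*y + 2*x**2 + 3*x*y - 2*x + 3*y**2 + 1.
Note: deg(f) ≤ deg(F) = 3; strict inequality happens when F is divisible by Z (lost terms).


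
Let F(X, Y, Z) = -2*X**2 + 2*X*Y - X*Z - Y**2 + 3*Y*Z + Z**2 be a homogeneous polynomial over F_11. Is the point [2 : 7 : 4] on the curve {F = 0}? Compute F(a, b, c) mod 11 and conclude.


F(2,7,4) ≡ 8 (mod 11); P is NOT on the curve.

Evaluate F(2, 7, 4) term-by-term (mod 11).
  -2*X**2 ↦ -2·4·1·1 = -8
  2*X*Y ↦ 2·2·7·1 = 28
  -X*Z ↦ -1·2·1·4 = -8
  -Y**2 ↦ -1·1·49·1 = -49
  3*Y*Z ↦ 3·1·7·4 = 84
  Z**2 ↦ 1·1·1·16 = 16
Sum: F(2, 7, 4) = (-8) + (28) + (-8) + (-49) + (84) + (16) = 63.
Reducing mod 11: 63 ≡ 8 (mod 11).
Since F(a, b, c) ≡ 8 ≠ 0 (mod 11), P does NOT lie on the curve.


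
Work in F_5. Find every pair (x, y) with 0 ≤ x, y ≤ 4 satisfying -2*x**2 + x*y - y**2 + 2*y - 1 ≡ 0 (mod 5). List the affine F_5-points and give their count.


Affine F_5-points: {(0, 1), (2, 2), (3, 1), (3, 4), (4, 2), (4, 4)}; count = 6.

For each of the 25 pairs (x, y) ∈ F_5², evaluate f(x, y) mod 5. Record the zeros.
  x = 0: [0↦4, 1↦0, 2↦4, 3↦1, 4↦1]  zeros at y ∈ {1}
  x = 1: [0↦2, 1↦4, 2↦4, 3↦2, 4↦3]  zeros at y ∈ ∅
  x = 2: [0↦1, 1↦4, 2↦0, 3↦4, 4↦1]  zeros at y ∈ {2}
  x = 3: [0↦1, 1↦0, 2↦2, 3↦2, 4↦0]  zeros at y ∈ {1, 4}
  x = 4: [0↦2, 1↦2, 2↦0, 3↦1, 4↦0]  zeros at y ∈ {2, 4}
Collecting zeros: affine points = {(0, 1), (2, 2), (3, 1), (3, 4), (4, 2), (4, 4)}.
Total count |C(F_5)_aff| = 6.


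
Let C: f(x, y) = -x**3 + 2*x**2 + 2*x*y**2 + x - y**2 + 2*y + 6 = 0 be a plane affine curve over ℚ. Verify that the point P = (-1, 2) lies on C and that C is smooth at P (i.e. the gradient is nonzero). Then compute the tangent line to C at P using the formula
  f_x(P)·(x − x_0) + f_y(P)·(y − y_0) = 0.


Tangent line at P: 2*x - 10*y + 22 = 0.

Step 1: f(-1, 2) = 0, so P lies on C.
Step 2: partial derivatives
  f_x(x, y) = -3*x**2 + 4*x + 2*y**2 + 1, f_y(x, y) = 4*x*y - 2*y + 2.
  f_x(P) = 2, f_y(P) = -10 (gradient nonzero, so P is smooth).
Step 3: tangent line at P: 2·(x − -1) + -10·(y − 2) = 0.
Expanding: 2*x - 10*y + 22 = 0.


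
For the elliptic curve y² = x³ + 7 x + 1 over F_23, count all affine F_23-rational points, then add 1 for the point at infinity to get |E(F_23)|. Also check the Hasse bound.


Affine points = {(0, 1), (0, 22), (1, 3), (1, 20), (2, 0), (3, 7), (3, 16), (4, 1), (4, 22), (5, 0), (6, 11), (6, 12), (7, 5), (7, 18), (10, 6), (10, 17), (11, 11), (11, 12), (13, 9), (13, 14), (15, 10), (15, 13), (16, 0), (18, 5), (18, 18), (19, 1), (19, 22), (21, 5), (21, 18), (22, 4), (22, 19)}; affine count = 31; |E(F_23)| = 32.

Discriminant check: Δ ∝ 4a³ + 27b² = 4·7³ + 27·1² = 4·343 + 27·1 ≡ 19 (mod 23). Nonzero ⇒ E is nonsingular.
For each x ∈ F_23, compute rhs = x³ + 7·x + 1 mod 23, then count y ∈ F_23 with y² ≡ rhs.
  x = 0: rhs = 1, matching y values: 1, 22 (2 points).
  x = 1: rhs = 9, matching y values: 3, 20 (2 points).
  x = 2: rhs = 0, matching y values: 0 (1 points).
  x = 3: rhs = 3, matching y values: 7, 16 (2 points).
  x = 4: rhs = 1, matching y values: 1, 22 (2 points).
  x = 5: rhs = 0, matching y values: 0 (1 points).
  x = 6: rhs = 6, matching y values: 11, 12 (2 points).
  x = 7: rhs = 2, matching y values: 5, 18 (2 points).
  x = 8: rhs = 17, matching y values: none (0 points).
  x = 9: rhs = 11, matching y values: none (0 points).
  x = 10: rhs = 13, matching y values: 6, 17 (2 points).
  x = 11: rhs = 6, matching y values: 11, 12 (2 points).
  x = 12: rhs = 19, matching y values: none (0 points).
  x = 13: rhs = 12, matching y values: 9, 14 (2 points).
  x = 14: rhs = 14, matching y values: none (0 points).
  x = 15: rhs = 8, matching y values: 10, 13 (2 points).
  x = 16: rhs = 0, matching y values: 0 (1 points).
  x = 17: rhs = 19, matching y values: none (0 points).
  x = 18: rhs = 2, matching y values: 5, 18 (2 points).
  x = 19: rhs = 1, matching y values: 1, 22 (2 points).
  x = 20: rhs = 22, matching y values: none (0 points).
  x = 21: rhs = 2, matching y values: 5, 18 (2 points).
  x = 22: rhs = 16, matching y values: 4, 19 (2 points).
Total affine count: 31.
Full point count |E(F_23)| = 31 + 1 = 32.
Hasse bound: |32 − (23+1)| = |8| = 8 ≤ 2√23 ≈ 9.5917 ✓.


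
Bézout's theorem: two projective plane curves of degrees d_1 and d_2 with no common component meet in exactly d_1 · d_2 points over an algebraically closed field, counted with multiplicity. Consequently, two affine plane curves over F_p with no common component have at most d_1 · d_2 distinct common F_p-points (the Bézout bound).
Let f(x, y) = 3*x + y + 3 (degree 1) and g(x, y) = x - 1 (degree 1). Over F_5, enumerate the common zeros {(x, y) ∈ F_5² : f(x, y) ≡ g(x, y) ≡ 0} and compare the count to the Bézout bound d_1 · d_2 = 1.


Common zeros: {(1, 4)}; count = 1; Bézout bound = 1.

deg(f) = 1, deg(g) = 1, so Bézout bound = 1.
Scan x ∈ F_5. For each x, list the y ∈ F_5 with f(x, y) ≡ 0 and those with g(x, y) ≡ 0 (mod 5); the common zeros in that column are the intersection.
  x = 0: f ≡ 0 at y ∈ {2}; g ≡ 0 at y ∈ ∅; common: ∅.
  x = 1: f ≡ 0 at y ∈ {4}; g ≡ 0 at y ∈ {0, 1, 2, 3, 4}; common: {4}.
  x = 2: f ≡ 0 at y ∈ {1}; g ≡ 0 at y ∈ ∅; common: ∅.
  x = 3: f ≡ 0 at y ∈ {3}; g ≡ 0 at y ∈ ∅; common: ∅.
  x = 4: f ≡ 0 at y ∈ {0}; g ≡ 0 at y ∈ ∅; common: ∅.
Collecting: common zeros = {(1, 4)}, so the count is 1.
Comparison with the Bézout bound: 1 ≤ 1 = deg(f)·deg(g), as expected for curves with no common component (the bound is attained).


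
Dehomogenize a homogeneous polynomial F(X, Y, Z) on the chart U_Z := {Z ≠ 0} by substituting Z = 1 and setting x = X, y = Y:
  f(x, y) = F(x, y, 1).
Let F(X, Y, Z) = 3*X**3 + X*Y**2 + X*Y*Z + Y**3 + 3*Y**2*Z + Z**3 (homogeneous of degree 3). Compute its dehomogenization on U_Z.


f(x, y) = 3*x**3 + x*y**2 + x*y + y**3 + 3*y**2 + 1

On U_Z we set Z = 1. Each monomial c·X^i·Y^j·Z^k in F becomes c·x^i·y^j·1^k = c·x^i·y^j.
Substituting Z = 1: F(X, Y, 1) = 3*x**3 + x*y**2 + x*y + y**3 + 3*y**2 + 1.
Note: deg(f) ≤ deg(F) = 3; strict inequality happens when F is divisible by Z (lost terms).


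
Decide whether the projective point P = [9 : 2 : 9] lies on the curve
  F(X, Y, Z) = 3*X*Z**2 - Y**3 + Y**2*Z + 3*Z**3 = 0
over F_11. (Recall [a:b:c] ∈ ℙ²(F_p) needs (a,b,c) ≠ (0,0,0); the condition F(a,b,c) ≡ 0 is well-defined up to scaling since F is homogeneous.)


F(9,2,9) ≡ 2 (mod 11); P is NOT on the curve.

Evaluate F(9, 2, 9) term-by-term (mod 11).
  3*X*Z**2 ↦ 3·9·1·81 = 2187
  -Y**3 ↦ -1·1·8·1 = -8
  Y**2*Z ↦ 1·1·4·9 = 36
  3*Z**3 ↦ 3·1·1·729 = 2187
Sum: F(9, 2, 9) = (2187) + (-8) + (36) + (2187) = 4402.
Reducing mod 11: 4402 ≡ 2 (mod 11).
Since F(a, b, c) ≡ 2 ≠ 0 (mod 11), P does NOT lie on the curve.


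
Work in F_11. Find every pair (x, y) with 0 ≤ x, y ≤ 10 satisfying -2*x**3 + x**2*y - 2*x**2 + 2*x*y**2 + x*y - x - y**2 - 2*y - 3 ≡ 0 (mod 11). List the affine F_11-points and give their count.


Affine F_11-points: {(0, 2), (0, 7), (2, 1), (2, 5), (5, 0), (5, 3), (6, 1), (8, 1), (8, 9)}; count = 9.

For each of the 121 pairs (x, y) ∈ F_11², evaluate f(x, y) mod 11. Record the zeros.
  x = 0: [0↦8, 1↦5, 2↦0, 3↦4, 4↦6, 5↦6, 6↦4, 7↦0, 8↦5, 9↦8, 10↦9]  zeros at y ∈ {2, 7}
  x = 1: [0↦3, 1↦4, 2↦7, 3↦1, 4↦8, 5↦6, 6↦6, 7↦8, 8↦1, 9↦7, 10↦4]  zeros at y ∈ ∅
  x = 2: [0↦4, 1↦0, 2↦2, 3↦10, 4↦2, 5↦0, 6↦4, 7↦3, 8↦8, 9↦8, 10↦3]  zeros at y ∈ {1, 5}
  x = 3: [0↦10, 1↦3, 2↦6, 3↦8, 4↦9, 5↦9, 6↦8, 7↦6, 8↦3, 9↦10, 10↦5]  zeros at y ∈ ∅
  x = 4: [0↦9, 1↦1, 2↦7, 3↦5, 4↦6, 5↦10, 6↦6, 7↦5, 8↦7, 9↦1, 10↦9]  zeros at y ∈ ∅
  x = 5: [0↦0, 1↦4, 2↦4, 3↦0, 4↦3, 5↦2, 6↦8, 7↦10, 8↦8, 9↦2, 10↦3]  zeros at y ∈ {0, 3}
  x = 6: [0↦4, 1↦0, 2↦7, 3↦3, 4↦10, 5↦6, 6↦2, 7↦9, 8↦5, 9↦1, 10↦8]  zeros at y ∈ {1}
  x = 7: [0↦9, 1↦10, 2↦4, 3↦2, 4↦4, 5↦10, 6↦9, 7↦1, 8↦8, 9↦8, 10↦1]  zeros at y ∈ ∅
  x = 8: [0↦3, 1↦0, 2↦5, 3↦7, 4↦6, 5↦2, 6↦6, 7↦7, 8↦5, 9↦0, 10↦3]  zeros at y ∈ {1, 9}
  x = 9: [0↦7, 1↦2, 2↦9, 3↦6, 4↦4, 5↦3, 6↦3, 7↦4, 8↦6, 9↦9, 10↦2]  zeros at y ∈ ∅
  x = 10: [0↦9, 1↦4, 2↦4, 3↦9, 4↦8, 5↦1, 6↦10, 7↦2, 8↦10, 9↦1, 10↦8]  zeros at y ∈ ∅
Collecting zeros: affine points = {(0, 2), (0, 7), (2, 1), (2, 5), (5, 0), (5, 3), (6, 1), (8, 1), (8, 9)}.
Total count |C(F_11)_aff| = 9.


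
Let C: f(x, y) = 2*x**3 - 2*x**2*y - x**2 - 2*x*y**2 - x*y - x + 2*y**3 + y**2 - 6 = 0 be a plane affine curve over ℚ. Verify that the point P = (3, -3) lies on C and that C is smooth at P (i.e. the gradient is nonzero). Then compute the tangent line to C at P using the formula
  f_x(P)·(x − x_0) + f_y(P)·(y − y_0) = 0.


Tangent line at P: 68*x + 63*y - 15 = 0.

Step 1: f(3, -3) = 0, so P lies on C.
Step 2: partial derivatives
  f_x(x, y) = 6*x**2 - 4*x*y - 2*x - 2*y**2 - y - 1, f_y(x, y) = -2*x**2 - 4*x*y - x + 6*y**2 + 2*y.
  f_x(P) = 68, f_y(P) = 63 (gradient nonzero, so P is smooth).
Step 3: tangent line at P: 68·(x − 3) + 63·(y − -3) = 0.
Expanding: 68*x + 63*y - 15 = 0.


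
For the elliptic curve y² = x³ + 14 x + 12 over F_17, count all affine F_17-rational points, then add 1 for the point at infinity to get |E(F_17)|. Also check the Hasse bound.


Affine points = {(3, 8), (3, 9), (4, 8), (4, 9), (9, 0), (10, 8), (10, 9), (11, 1), (11, 16), (12, 2), (12, 15)}; affine count = 11; |E(F_17)| = 12.

Discriminant check: Δ ∝ 4a³ + 27b² = 4·14³ + 27·12² = 4·2744 + 27·144 ≡ 6 (mod 17). Nonzero ⇒ E is nonsingular.
For each x ∈ F_17, compute rhs = x³ + 14·x + 12 mod 17, then count y ∈ F_17 with y² ≡ rhs.
  x = 0: rhs = 12, matching y values: none (0 points).
  x = 1: rhs = 10, matching y values: none (0 points).
  x = 2: rhs = 14, matching y values: none (0 points).
  x = 3: rhs = 13, matching y values: 8, 9 (2 points).
  x = 4: rhs = 13, matching y values: 8, 9 (2 points).
  x = 5: rhs = 3, matching y values: none (0 points).
  x = 6: rhs = 6, matching y values: none (0 points).
  x = 7: rhs = 11, matching y values: none (0 points).
  x = 8: rhs = 7, matching y values: none (0 points).
  x = 9: rhs = 0, matching y values: 0 (1 points).
  x = 10: rhs = 13, matching y values: 8, 9 (2 points).
  x = 11: rhs = 1, matching y values: 1, 16 (2 points).
  x = 12: rhs = 4, matching y values: 2, 15 (2 points).
  x = 13: rhs = 11, matching y values: none (0 points).
  x = 14: rhs = 11, matching y values: none (0 points).
  x = 15: rhs = 10, matching y values: none (0 points).
  x = 16: rhs = 14, matching y values: none (0 points).
Total affine count: 11.
Full point count |E(F_17)| = 11 + 1 = 12.
Hasse bound: |12 − (17+1)| = |-6| = 6 ≤ 2√17 ≈ 8.2462 ✓.


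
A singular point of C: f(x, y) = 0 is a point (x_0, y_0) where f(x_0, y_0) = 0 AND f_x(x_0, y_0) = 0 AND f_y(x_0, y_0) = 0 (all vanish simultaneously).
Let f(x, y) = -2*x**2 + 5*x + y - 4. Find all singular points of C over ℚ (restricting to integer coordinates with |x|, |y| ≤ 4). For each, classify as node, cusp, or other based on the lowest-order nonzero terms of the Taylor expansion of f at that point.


No singular points in the scanned grid; C is smooth there.

Compute partial derivatives:
  f_x = 5 - 4*x.
  f_y = 1.
f_y = 1 is a nonzero constant, so f_y never vanishes: no point (x, y) can satisfy f = f_x = f_y = 0. In particular no (x, y) ∈ {−4, ..., 4}² is singular; the curve is smooth.


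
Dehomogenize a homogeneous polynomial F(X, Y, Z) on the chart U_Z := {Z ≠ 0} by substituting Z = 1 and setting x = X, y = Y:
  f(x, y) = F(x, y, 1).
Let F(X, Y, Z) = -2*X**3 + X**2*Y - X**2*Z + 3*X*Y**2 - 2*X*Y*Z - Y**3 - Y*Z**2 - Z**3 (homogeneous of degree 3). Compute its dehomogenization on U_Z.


f(x, y) = -2*x**3 + x**2*y - x**2 + 3*x*y**2 - 2*x*y - y**3 - y - 1

On U_Z we set Z = 1. Each monomial c·X^i·Y^j·Z^k in F becomes c·x^i·y^j·1^k = c·x^i·y^j.
Substituting Z = 1: F(X, Y, 1) = -2*x**3 + x**2*y - x**2 + 3*x*y**2 - 2*x*y - y**3 - y - 1.
Note: deg(f) ≤ deg(F) = 3; strict inequality happens when F is divisible by Z (lost terms).


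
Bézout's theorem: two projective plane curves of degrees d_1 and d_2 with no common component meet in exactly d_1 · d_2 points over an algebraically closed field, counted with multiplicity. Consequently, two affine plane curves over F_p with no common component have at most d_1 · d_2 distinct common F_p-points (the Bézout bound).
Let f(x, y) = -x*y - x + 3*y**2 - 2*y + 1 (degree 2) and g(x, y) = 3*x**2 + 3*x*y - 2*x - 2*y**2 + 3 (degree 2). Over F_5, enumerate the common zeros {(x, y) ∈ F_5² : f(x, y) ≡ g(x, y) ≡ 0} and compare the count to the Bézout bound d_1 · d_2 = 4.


Common zeros: {(1, 1)}; count = 1; Bézout bound = 4.

deg(f) = 2, deg(g) = 2, so Bézout bound = 4.
Scan x ∈ F_5. For each x, list the y ∈ F_5 with f(x, y) ≡ 0 and those with g(x, y) ≡ 0 (mod 5); the common zeros in that column are the intersection.
  x = 0: f ≡ 0 at y ∈ ∅; g ≡ 0 at y ∈ {2, 3}; common: ∅.
  x = 1: f ≡ 0 at y ∈ {0, 1}; g ≡ 0 at y ∈ {1, 3}; common: {1}.
  x = 2: f ≡ 0 at y ∈ ∅; g ≡ 0 at y ∈ {1, 2}; common: ∅.
  x = 3: f ≡ 0 at y ∈ {2, 3}; g ≡ 0 at y ∈ ∅; common: ∅.
  x = 4: f ≡ 0 at y ∈ ∅; g ≡ 0 at y ∈ ∅; common: ∅.
Collecting: common zeros = {(1, 1)}, so the count is 1.
Comparison with the Bézout bound: 1 ≤ 4 = deg(f)·deg(g), as expected for curves with no common component (the affine F_5-count falls short of the bound because intersections may lie at infinity, over extension fields, or carry multiplicity).


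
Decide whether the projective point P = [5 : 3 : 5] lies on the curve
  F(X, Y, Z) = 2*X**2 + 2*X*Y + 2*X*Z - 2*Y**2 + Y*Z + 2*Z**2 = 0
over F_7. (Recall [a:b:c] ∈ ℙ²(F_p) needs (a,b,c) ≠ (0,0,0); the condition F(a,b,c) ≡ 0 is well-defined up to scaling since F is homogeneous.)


F(5,3,5) ≡ 2 (mod 7); P is NOT on the curve.

Evaluate F(5, 3, 5) term-by-term (mod 7).
  2*X**2 ↦ 2·25·1·1 = 50
  2*X*Y ↦ 2·5·3·1 = 30
  2*X*Z ↦ 2·5·1·5 = 50
  -2*Y**2 ↦ -2·1·9·1 = -18
  Y*Z ↦ 1·1·3·5 = 15
  2*Z**2 ↦ 2·1·1·25 = 50
Sum: F(5, 3, 5) = (50) + (30) + (50) + (-18) + (15) + (50) = 177.
Reducing mod 7: 177 ≡ 2 (mod 7).
Since F(a, b, c) ≡ 2 ≠ 0 (mod 7), P does NOT lie on the curve.


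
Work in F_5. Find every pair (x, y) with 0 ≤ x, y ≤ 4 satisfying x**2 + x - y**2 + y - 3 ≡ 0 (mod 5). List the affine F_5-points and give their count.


Affine F_5-points: {(0, 2), (0, 4), (4, 2), (4, 4)}; count = 4.

For each of the 25 pairs (x, y) ∈ F_5², evaluate f(x, y) mod 5. Record the zeros.
  x = 0: [0↦2, 1↦2, 2↦0, 3↦1, 4↦0]  zeros at y ∈ {2, 4}
  x = 1: [0↦4, 1↦4, 2↦2, 3↦3, 4↦2]  zeros at y ∈ ∅
  x = 2: [0↦3, 1↦3, 2↦1, 3↦2, 4↦1]  zeros at y ∈ ∅
  x = 3: [0↦4, 1↦4, 2↦2, 3↦3, 4↦2]  zeros at y ∈ ∅
  x = 4: [0↦2, 1↦2, 2↦0, 3↦1, 4↦0]  zeros at y ∈ {2, 4}
Collecting zeros: affine points = {(0, 2), (0, 4), (4, 2), (4, 4)}.
Total count |C(F_5)_aff| = 4.


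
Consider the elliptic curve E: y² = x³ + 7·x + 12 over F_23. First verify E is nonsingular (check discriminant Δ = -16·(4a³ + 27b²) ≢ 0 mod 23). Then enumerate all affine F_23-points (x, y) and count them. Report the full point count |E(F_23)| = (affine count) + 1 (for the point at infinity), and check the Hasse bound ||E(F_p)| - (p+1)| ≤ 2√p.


Affine points = {(0, 9), (0, 14), (4, 9), (4, 14), (7, 6), (7, 17), (10, 1), (10, 22), (13, 0), (14, 5), (14, 18), (18, 6), (18, 17), (19, 9), (19, 14), (21, 6), (21, 17), (22, 2), (22, 21)}; affine count = 19; |E(F_23)| = 20.

Discriminant check: Δ ∝ 4a³ + 27b² = 4·7³ + 27·12² = 4·343 + 27·144 ≡ 16 (mod 23). Nonzero ⇒ E is nonsingular.
For each x ∈ F_23, compute rhs = x³ + 7·x + 12 mod 23, then count y ∈ F_23 with y² ≡ rhs.
  x = 0: rhs = 12, matching y values: 9, 14 (2 points).
  x = 1: rhs = 20, matching y values: none (0 points).
  x = 2: rhs = 11, matching y values: none (0 points).
  x = 3: rhs = 14, matching y values: none (0 points).
  x = 4: rhs = 12, matching y values: 9, 14 (2 points).
  x = 5: rhs = 11, matching y values: none (0 points).
  x = 6: rhs = 17, matching y values: none (0 points).
  x = 7: rhs = 13, matching y values: 6, 17 (2 points).
  x = 8: rhs = 5, matching y values: none (0 points).
  x = 9: rhs = 22, matching y values: none (0 points).
  x = 10: rhs = 1, matching y values: 1, 22 (2 points).
  x = 11: rhs = 17, matching y values: none (0 points).
  x = 12: rhs = 7, matching y values: none (0 points).
  x = 13: rhs = 0, matching y values: 0 (1 points).
  x = 14: rhs = 2, matching y values: 5, 18 (2 points).
  x = 15: rhs = 19, matching y values: none (0 points).
  x = 16: rhs = 11, matching y values: none (0 points).
  x = 17: rhs = 7, matching y values: none (0 points).
  x = 18: rhs = 13, matching y values: 6, 17 (2 points).
  x = 19: rhs = 12, matching y values: 9, 14 (2 points).
  x = 20: rhs = 10, matching y values: none (0 points).
  x = 21: rhs = 13, matching y values: 6, 17 (2 points).
  x = 22: rhs = 4, matching y values: 2, 21 (2 points).
Total affine count: 19.
Full point count |E(F_23)| = 19 + 1 = 20.
Hasse bound: |20 − (23+1)| = |-4| = 4 ≤ 2√23 ≈ 9.5917 ✓.
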